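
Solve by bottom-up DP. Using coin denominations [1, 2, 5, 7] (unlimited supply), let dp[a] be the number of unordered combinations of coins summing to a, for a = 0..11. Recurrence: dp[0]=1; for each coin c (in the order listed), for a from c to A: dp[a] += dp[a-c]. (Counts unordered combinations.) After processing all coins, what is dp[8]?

8

after  coin     0     1     2     3     4     5     6     7     8     9    10    11
          1     1     1     1     1     1     1     1     1     1     1     1     1
          2     1     1     2     2     3     3     4     4     5     5     6     6
          5     1     1     2     2     3     4     5     6     7     8    10    11
          7     1     1     2     2     3     4     5     7     8    10    12    14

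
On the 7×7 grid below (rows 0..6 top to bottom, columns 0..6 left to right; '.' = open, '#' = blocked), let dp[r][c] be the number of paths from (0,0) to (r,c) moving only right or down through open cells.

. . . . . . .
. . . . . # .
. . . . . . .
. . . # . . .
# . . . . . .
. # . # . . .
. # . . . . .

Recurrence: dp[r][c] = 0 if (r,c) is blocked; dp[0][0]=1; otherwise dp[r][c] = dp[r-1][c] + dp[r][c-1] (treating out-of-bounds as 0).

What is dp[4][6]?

105

r\c   0   1   2   3   4   5   6
  0   1   1   1   1   1   1   1
  1   1   2   3   4   5   0   1
  2   1   3   6  10  15  15  16
  3   1   4  10   0  15  30  46
  4   0   4  14  14  29  59 105
  5   0   0  14   0  29  88 193
  6   0   0  14  14  43 131 324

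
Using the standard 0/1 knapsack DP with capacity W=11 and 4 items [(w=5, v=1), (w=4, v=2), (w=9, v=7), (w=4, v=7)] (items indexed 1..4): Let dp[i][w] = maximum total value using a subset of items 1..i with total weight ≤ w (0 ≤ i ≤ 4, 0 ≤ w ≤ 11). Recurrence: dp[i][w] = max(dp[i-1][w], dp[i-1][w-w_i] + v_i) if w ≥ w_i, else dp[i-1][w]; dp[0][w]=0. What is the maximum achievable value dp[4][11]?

i\w   0   1   2   3   4   5   6   7   8   9  10  11
  0   0   0   0   0   0   0   0   0   0   0   0   0
  1   0   0   0   0   0   1   1   1   1   1   1   1
  2   0   0   0   0   2   2   2   2   2   3   3   3
  3   0   0   0   0   2   2   2   2   2   7   7   7
  4   0   0   0   0   7   7   7   7   9   9   9   9

9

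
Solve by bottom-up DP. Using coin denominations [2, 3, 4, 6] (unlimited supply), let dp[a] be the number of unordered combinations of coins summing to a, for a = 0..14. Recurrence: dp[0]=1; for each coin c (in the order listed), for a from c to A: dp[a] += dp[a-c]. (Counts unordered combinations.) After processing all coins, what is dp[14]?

after  coin     0     1     2     3     4     5     6     7     8     9    10    11    12    13    14
          2     1     0     1     0     1     0     1     0     1     0     1     0     1     0     1
          3     1     0     1     1     1     1     2     1     2     2     2     2     3     2     3
          4     1     0     1     1     2     1     3     2     4     3     5     4     7     5     8
          6     1     0     1     1     2     1     4     2     5     4     7     5    11     7    13

13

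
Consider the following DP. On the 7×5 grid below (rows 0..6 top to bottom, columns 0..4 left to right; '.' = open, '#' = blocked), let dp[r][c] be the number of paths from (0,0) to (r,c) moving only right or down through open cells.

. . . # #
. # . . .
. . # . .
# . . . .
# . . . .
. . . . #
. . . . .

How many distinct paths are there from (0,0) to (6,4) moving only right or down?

11

r\c   0   1   2   3   4
  0   1   1   1   0   0
  1   1   0   1   1   1
  2   1   1   0   1   2
  3   0   1   1   2   4
  4   0   1   2   4   8
  5   0   1   3   7   0
  6   0   1   4  11  11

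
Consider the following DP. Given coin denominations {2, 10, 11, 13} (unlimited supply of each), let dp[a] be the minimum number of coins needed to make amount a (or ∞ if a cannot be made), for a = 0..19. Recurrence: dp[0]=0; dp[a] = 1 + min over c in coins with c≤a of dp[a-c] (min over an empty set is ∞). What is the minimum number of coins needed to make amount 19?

 a  0  1  2  3  4  5  6  7  8  9 10 11 12 13 14 15 16 17 18 19
dp  0  -  1  -  2  -  3  -  4  -  1  1  2  1  3  2  4  3  5  4
(- denotes ∞ / unreachable)

4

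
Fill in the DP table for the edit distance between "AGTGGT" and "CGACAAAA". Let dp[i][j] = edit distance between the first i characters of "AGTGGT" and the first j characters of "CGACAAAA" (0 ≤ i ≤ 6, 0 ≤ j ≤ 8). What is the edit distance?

7

   ''  C  G  A  C  A  A  A  A
''  0  1  2  3  4  5  6  7  8
 A  1  1  2  2  3  4  5  6  7
 G  2  2  1  2  3  4  5  6  7
 T  3  3  2  2  3  4  5  6  7
 G  4  4  3  3  3  4  5  6  7
 G  5  5  4  4  4  4  5  6  7
 T  6  6  5  5  5  5  5  6  7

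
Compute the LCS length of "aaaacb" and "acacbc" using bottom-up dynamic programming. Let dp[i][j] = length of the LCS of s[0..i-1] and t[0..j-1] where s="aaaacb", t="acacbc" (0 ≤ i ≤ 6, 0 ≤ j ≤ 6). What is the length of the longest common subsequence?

4

   ''  a  c  a  c  b  c
''  0  0  0  0  0  0  0
 a  0  1  1  1  1  1  1
 a  0  1  1  2  2  2  2
 a  0  1  1  2  2  2  2
 a  0  1  1  2  2  2  2
 c  0  1  2  2  3  3  3
 b  0  1  2  2  3  4  4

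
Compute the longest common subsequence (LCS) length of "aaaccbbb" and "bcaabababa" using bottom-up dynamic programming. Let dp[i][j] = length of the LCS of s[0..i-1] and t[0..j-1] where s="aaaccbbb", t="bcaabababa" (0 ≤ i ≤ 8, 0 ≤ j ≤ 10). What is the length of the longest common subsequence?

5

   ''  b  c  a  a  b  a  b  a  b  a
''  0  0  0  0  0  0  0  0  0  0  0
 a  0  0  0  1  1  1  1  1  1  1  1
 a  0  0  0  1  2  2  2  2  2  2  2
 a  0  0  0  1  2  2  3  3  3  3  3
 c  0  0  1  1  2  2  3  3  3  3  3
 c  0  0  1  1  2  2  3  3  3  3  3
 b  0  1  1  1  2  3  3  4  4  4  4
 b  0  1  1  1  2  3  3  4  4  5  5
 b  0  1  1  1  2  3  3  4  4  5  5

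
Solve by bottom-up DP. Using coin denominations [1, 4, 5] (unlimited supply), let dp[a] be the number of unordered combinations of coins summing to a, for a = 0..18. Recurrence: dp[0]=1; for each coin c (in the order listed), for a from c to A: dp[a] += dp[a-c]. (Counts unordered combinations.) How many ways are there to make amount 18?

13

after  coin     0     1     2     3     4     5     6     7     8     9    10    11    12    13    14    15    16    17    18
          1     1     1     1     1     1     1     1     1     1     1     1     1     1     1     1     1     1     1     1
          4     1     1     1     1     2     2     2     2     3     3     3     3     4     4     4     4     5     5     5
          5     1     1     1     1     2     3     3     3     4     5     6     6     7     8     9    10    11    12    13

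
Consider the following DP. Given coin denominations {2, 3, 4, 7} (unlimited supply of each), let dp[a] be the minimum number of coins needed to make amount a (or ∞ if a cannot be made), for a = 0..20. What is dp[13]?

3

 a  0  1  2  3  4  5  6  7  8  9 10 11 12 13 14 15 16 17 18 19 20
dp  0  -  1  1  1  2  2  1  2  2  2  2  3  3  2  3  3  3  3  4  4
(- denotes ∞ / unreachable)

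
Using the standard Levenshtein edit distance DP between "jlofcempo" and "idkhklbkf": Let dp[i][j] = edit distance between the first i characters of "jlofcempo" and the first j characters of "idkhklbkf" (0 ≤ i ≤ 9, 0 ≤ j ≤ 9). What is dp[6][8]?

8

   ''  i  d  k  h  k  l  b  k  f
''  0  1  2  3  4  5  6  7  8  9
 j  1  1  2  3  4  5  6  7  8  9
 l  2  2  2  3  4  5  5  6  7  8
 o  3  3  3  3  4  5  6  6  7  8
 f  4  4  4  4  4  5  6  7  7  7
 c  5  5  5  5  5  5  6  7  8  8
 e  6  6  6  6  6  6  6  7  8  9
 m  7  7  7  7  7  7  7  7  8  9
 p  8  8  8  8  8  8  8  8  8  9
 o  9  9  9  9  9  9  9  9  9  9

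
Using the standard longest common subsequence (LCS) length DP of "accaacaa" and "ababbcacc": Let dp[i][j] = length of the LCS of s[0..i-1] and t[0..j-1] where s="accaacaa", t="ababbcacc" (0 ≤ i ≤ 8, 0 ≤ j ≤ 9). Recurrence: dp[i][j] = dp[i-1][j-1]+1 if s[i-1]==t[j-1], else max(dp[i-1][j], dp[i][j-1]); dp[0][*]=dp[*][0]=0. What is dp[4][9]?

3

   ''  a  b  a  b  b  c  a  c  c
''  0  0  0  0  0  0  0  0  0  0
 a  0  1  1  1  1  1  1  1  1  1
 c  0  1  1  1  1  1  2  2  2  2
 c  0  1  1  1  1  1  2  2  3  3
 a  0  1  1  2  2  2  2  3  3  3
 a  0  1  1  2  2  2  2  3  3  3
 c  0  1  1  2  2  2  3  3  4  4
 a  0  1  1  2  2  2  3  4  4  4
 a  0  1  1  2  2  2  3  4  4  4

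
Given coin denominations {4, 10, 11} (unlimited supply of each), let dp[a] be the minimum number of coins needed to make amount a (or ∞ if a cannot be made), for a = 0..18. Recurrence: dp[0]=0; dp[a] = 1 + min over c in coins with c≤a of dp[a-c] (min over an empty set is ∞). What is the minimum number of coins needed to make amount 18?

 a  0  1  2  3  4  5  6  7  8  9 10 11 12 13 14 15 16 17 18
dp  0  -  -  -  1  -  -  -  2  -  1  1  3  -  2  2  4  -  3
(- denotes ∞ / unreachable)

3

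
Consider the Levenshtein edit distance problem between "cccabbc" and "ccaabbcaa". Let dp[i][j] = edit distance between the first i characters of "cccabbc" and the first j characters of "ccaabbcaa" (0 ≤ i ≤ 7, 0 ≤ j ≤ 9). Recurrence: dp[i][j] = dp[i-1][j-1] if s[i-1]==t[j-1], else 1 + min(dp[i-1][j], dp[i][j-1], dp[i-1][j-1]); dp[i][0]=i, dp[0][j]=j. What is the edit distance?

3

   ''  c  c  a  a  b  b  c  a  a
''  0  1  2  3  4  5  6  7  8  9
 c  1  0  1  2  3  4  5  6  7  8
 c  2  1  0  1  2  3  4  5  6  7
 c  3  2  1  1  2  3  4  4  5  6
 a  4  3  2  1  1  2  3  4  4  5
 b  5  4  3  2  2  1  2  3  4  5
 b  6  5  4  3  3  2  1  2  3  4
 c  7  6  5  4  4  3  2  1  2  3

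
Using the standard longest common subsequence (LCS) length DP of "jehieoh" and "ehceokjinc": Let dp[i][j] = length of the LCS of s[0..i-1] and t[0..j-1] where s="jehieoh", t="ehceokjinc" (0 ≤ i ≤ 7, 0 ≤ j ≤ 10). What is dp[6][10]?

   ''  e  h  c  e  o  k  j  i  n  c
''  0  0  0  0  0  0  0  0  0  0  0
 j  0  0  0  0  0  0  0  1  1  1  1
 e  0  1  1  1  1  1  1  1  1  1  1
 h  0  1  2  2  2  2  2  2  2  2  2
 i  0  1  2  2  2  2  2  2  3  3  3
 e  0  1  2  2  3  3  3  3  3  3  3
 o  0  1  2  2  3  4  4  4  4  4  4
 h  0  1  2  2  3  4  4  4  4  4  4

4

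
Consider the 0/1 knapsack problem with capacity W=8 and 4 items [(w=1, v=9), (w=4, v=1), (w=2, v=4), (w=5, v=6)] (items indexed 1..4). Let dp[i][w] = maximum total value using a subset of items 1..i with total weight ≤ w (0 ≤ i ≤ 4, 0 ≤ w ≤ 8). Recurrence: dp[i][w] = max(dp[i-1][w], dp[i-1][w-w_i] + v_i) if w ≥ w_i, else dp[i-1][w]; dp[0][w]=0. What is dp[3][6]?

13

i\w   0   1   2   3   4   5   6   7   8
  0   0   0   0   0   0   0   0   0   0
  1   0   9   9   9   9   9   9   9   9
  2   0   9   9   9   9  10  10  10  10
  3   0   9   9  13  13  13  13  14  14
  4   0   9   9  13  13  13  15  15  19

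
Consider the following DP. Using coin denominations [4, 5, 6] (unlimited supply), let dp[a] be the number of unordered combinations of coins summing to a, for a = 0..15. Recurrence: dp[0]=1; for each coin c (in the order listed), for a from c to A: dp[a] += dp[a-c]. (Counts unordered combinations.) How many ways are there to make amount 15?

2

after  coin     0     1     2     3     4     5     6     7     8     9    10    11    12    13    14    15
          4     1     0     0     0     1     0     0     0     1     0     0     0     1     0     0     0
          5     1     0     0     0     1     1     0     0     1     1     1     0     1     1     1     1
          6     1     0     0     0     1     1     1     0     1     1     2     1     2     1     2     2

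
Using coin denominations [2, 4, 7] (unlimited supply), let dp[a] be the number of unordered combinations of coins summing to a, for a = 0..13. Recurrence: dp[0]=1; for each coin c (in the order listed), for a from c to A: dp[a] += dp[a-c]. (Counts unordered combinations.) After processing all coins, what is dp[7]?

after  coin     0     1     2     3     4     5     6     7     8     9    10    11    12    13
          2     1     0     1     0     1     0     1     0     1     0     1     0     1     0
          4     1     0     1     0     2     0     2     0     3     0     3     0     4     0
          7     1     0     1     0     2     0     2     1     3     1     3     2     4     2

1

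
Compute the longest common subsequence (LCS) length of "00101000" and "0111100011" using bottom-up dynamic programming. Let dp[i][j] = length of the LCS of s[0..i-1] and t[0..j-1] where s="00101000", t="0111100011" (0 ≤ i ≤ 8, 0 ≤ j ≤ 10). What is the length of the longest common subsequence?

6

   ''  0  1  1  1  1  0  0  0  1  1
''  0  0  0  0  0  0  0  0  0  0  0
 0  0  1  1  1  1  1  1  1  1  1  1
 0  0  1  1  1  1  1  2  2  2  2  2
 1  0  1  2  2  2  2  2  2  2  3  3
 0  0  1  2  2  2  2  3  3  3  3  3
 1  0  1  2  3  3  3  3  3  3  4  4
 0  0  1  2  3  3  3  4  4  4  4  4
 0  0  1  2  3  3  3  4  5  5  5  5
 0  0  1  2  3  3  3  4  5  6  6  6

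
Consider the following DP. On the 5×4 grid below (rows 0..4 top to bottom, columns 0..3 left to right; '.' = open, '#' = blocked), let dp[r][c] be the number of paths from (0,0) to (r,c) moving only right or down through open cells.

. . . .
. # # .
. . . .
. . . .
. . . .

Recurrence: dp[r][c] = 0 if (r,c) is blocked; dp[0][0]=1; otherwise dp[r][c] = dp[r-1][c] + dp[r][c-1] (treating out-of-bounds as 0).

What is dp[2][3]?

r\c   0   1   2   3
  0   1   1   1   1
  1   1   0   0   1
  2   1   1   1   2
  3   1   2   3   5
  4   1   3   6  11

2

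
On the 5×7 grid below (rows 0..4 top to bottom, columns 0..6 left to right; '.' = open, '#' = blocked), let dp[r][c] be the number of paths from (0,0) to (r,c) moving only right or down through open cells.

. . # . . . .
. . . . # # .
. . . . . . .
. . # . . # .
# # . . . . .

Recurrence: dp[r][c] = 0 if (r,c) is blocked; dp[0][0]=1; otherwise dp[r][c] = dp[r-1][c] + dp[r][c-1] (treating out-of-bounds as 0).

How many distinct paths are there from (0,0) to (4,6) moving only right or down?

28

r\c   0   1   2   3   4   5   6
  0   1   1   0   0   0   0   0
  1   1   2   2   2   0   0   0
  2   1   3   5   7   7   7   7
  3   1   4   0   7  14   0   7
  4   0   0   0   7  21  21  28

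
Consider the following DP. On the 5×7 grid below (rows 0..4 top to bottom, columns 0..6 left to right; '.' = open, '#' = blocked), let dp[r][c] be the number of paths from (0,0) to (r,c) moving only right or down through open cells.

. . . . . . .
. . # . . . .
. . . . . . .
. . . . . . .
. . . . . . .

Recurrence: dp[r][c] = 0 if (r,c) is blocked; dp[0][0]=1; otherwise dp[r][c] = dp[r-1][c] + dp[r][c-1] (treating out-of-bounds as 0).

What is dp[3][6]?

39

r\c   0   1   2   3   4   5   6
  0   1   1   1   1   1   1   1
  1   1   2   0   1   2   3   4
  2   1   3   3   4   6   9  13
  3   1   4   7  11  17  26  39
  4   1   5  12  23  40  66 105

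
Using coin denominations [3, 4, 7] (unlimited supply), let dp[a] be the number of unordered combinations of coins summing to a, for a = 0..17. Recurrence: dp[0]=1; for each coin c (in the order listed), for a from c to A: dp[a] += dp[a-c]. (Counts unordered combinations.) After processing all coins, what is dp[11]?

after  coin     0     1     2     3     4     5     6     7     8     9    10    11    12    13    14    15    16    17
          3     1     0     0     1     0     0     1     0     0     1     0     0     1     0     0     1     0     0
          4     1     0     0     1     1     0     1     1     1     1     1     1     2     1     1     2     2     1
          7     1     0     0     1     1     0     1     2     1     1     2     2     2     2     3     3     3     3

2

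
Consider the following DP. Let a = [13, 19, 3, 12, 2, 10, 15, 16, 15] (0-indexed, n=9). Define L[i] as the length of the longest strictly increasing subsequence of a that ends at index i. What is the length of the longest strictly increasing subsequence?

4

   i    0    1    2    3    4    5    6    7    8
a[i]   13   19    3   12    2   10   15   16   15
L[i]    1    2    1    2    1    2    3    4    3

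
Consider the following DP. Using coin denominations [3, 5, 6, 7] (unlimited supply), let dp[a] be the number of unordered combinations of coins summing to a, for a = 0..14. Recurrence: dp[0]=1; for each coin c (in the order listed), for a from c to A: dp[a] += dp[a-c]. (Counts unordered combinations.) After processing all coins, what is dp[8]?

1

after  coin     0     1     2     3     4     5     6     7     8     9    10    11    12    13    14
          3     1     0     0     1     0     0     1     0     0     1     0     0     1     0     0
          5     1     0     0     1     0     1     1     0     1     1     1     1     1     1     1
          6     1     0     0     1     0     1     2     0     1     2     1     2     3     1     2
          7     1     0     0     1     0     1     2     1     1     2     2     2     4     3     3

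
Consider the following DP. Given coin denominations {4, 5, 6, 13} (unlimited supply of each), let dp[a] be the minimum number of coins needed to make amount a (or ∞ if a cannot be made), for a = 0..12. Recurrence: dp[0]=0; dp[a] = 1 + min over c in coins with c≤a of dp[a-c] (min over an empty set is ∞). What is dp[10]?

2

 a  0  1  2  3  4  5  6  7  8  9 10 11 12
dp  0  -  -  -  1  1  1  -  2  2  2  2  2
(- denotes ∞ / unreachable)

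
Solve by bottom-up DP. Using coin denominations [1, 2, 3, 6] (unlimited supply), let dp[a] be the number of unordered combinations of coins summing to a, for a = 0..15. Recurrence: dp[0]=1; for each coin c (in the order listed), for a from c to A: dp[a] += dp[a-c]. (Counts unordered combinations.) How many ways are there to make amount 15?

42

after  coin     0     1     2     3     4     5     6     7     8     9    10    11    12    13    14    15
          1     1     1     1     1     1     1     1     1     1     1     1     1     1     1     1     1
          2     1     1     2     2     3     3     4     4     5     5     6     6     7     7     8     8
          3     1     1     2     3     4     5     7     8    10    12    14    16    19    21    24    27
          6     1     1     2     3     4     5     8     9    12    15    18    21    27    30    36    42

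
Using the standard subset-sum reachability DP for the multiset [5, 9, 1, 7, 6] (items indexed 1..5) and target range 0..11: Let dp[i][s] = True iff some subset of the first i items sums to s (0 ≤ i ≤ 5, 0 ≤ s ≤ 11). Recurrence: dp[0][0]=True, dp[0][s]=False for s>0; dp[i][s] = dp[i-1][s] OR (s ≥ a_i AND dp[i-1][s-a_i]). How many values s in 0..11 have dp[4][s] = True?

8

i\s   0   1   2   3   4   5   6   7   8   9  10  11
  0   T   F   F   F   F   F   F   F   F   F   F   F
  1   T   F   F   F   F   T   F   F   F   F   F   F
  2   T   F   F   F   F   T   F   F   F   T   F   F
  3   T   T   F   F   F   T   T   F   F   T   T   F
  4   T   T   F   F   F   T   T   T   T   T   T   F
  5   T   T   F   F   F   T   T   T   T   T   T   T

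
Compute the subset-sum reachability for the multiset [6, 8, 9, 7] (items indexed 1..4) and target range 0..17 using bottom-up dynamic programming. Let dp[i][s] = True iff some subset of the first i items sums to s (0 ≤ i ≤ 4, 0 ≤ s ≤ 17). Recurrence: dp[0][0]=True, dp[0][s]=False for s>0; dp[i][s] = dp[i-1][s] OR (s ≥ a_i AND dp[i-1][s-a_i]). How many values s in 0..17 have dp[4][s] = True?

i\s   0   1   2   3   4   5   6   7   8   9  10  11  12  13  14  15  16  17
  0   T   F   F   F   F   F   F   F   F   F   F   F   F   F   F   F   F   F
  1   T   F   F   F   F   F   T   F   F   F   F   F   F   F   F   F   F   F
  2   T   F   F   F   F   F   T   F   T   F   F   F   F   F   T   F   F   F
  3   T   F   F   F   F   F   T   F   T   T   F   F   F   F   T   T   F   T
  4   T   F   F   F   F   F   T   T   T   T   F   F   F   T   T   T   T   T

10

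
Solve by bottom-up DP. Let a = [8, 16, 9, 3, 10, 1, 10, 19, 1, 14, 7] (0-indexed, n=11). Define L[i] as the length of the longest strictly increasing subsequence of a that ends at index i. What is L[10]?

2

   i    0    1    2    3    4    5    6    7    8    9   10
a[i]    8   16    9    3   10    1   10   19    1   14    7
L[i]    1    2    2    1    3    1    3    4    1    4    2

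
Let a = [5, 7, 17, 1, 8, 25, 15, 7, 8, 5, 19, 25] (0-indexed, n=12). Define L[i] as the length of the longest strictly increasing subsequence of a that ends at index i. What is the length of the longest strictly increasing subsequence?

6

   i    0    1    2    3    4    5    6    7    8    9   10   11
a[i]    5    7   17    1    8   25   15    7    8    5   19   25
L[i]    1    2    3    1    3    4    4    2    3    2    5    6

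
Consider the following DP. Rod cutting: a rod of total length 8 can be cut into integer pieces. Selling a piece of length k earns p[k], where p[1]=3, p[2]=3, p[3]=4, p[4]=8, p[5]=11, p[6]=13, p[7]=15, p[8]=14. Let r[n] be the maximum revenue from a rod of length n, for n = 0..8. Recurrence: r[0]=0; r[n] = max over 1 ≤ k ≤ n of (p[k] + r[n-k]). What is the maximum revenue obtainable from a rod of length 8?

24

   n    0    1    2    3    4    5    6    7    8
r[n]    0    3    6    9   12   15   18   21   24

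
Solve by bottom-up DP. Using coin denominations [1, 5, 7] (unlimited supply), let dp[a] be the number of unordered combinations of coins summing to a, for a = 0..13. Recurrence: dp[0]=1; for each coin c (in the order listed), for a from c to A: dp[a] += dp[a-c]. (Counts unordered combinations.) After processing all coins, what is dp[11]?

4

after  coin     0     1     2     3     4     5     6     7     8     9    10    11    12    13
          1     1     1     1     1     1     1     1     1     1     1     1     1     1     1
          5     1     1     1     1     1     2     2     2     2     2     3     3     3     3
          7     1     1     1     1     1     2     2     3     3     3     4     4     5     5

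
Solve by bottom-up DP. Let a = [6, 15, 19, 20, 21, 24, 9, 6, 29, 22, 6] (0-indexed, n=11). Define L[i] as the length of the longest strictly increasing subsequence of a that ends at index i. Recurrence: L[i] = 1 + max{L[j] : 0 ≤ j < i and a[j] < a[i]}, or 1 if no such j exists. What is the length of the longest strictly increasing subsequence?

   i    0    1    2    3    4    5    6    7    8    9   10
a[i]    6   15   19   20   21   24    9    6   29   22    6
L[i]    1    2    3    4    5    6    2    1    7    6    1

7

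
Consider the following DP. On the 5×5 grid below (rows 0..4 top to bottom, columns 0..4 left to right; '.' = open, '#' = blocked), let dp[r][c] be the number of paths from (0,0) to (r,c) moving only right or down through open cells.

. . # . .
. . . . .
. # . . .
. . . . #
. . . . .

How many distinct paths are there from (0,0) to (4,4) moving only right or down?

12

r\c   0   1   2   3   4
  0   1   1   0   0   0
  1   1   2   2   2   2
  2   1   0   2   4   6
  3   1   1   3   7   0
  4   1   2   5  12  12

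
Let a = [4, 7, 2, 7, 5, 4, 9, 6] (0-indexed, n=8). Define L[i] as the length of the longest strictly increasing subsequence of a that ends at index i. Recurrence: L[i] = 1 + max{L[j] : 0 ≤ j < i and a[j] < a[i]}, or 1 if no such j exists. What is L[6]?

3

   i    0    1    2    3    4    5    6    7
a[i]    4    7    2    7    5    4    9    6
L[i]    1    2    1    2    2    2    3    3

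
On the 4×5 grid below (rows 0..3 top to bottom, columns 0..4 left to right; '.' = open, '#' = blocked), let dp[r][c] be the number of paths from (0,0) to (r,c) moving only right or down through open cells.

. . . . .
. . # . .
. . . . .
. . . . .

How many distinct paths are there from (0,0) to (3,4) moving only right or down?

17

r\c   0   1   2   3   4
  0   1   1   1   1   1
  1   1   2   0   1   2
  2   1   3   3   4   6
  3   1   4   7  11  17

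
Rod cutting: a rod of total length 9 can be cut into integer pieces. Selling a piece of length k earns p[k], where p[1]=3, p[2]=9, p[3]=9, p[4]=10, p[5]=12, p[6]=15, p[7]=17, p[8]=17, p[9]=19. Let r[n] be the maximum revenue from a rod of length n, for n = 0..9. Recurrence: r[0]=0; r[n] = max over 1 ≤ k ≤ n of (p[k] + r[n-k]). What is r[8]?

36

   n    0    1    2    3    4    5    6    7    8    9
r[n]    0    3    9   12   18   21   27   30   36   39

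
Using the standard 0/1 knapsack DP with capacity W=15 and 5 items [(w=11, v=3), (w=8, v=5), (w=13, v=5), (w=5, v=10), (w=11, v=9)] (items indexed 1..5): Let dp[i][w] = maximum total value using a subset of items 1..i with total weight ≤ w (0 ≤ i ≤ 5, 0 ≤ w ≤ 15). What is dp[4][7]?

i\w   0   1   2   3   4   5   6   7   8   9  10  11  12  13  14  15
  0   0   0   0   0   0   0   0   0   0   0   0   0   0   0   0   0
  1   0   0   0   0   0   0   0   0   0   0   0   3   3   3   3   3
  2   0   0   0   0   0   0   0   0   5   5   5   5   5   5   5   5
  3   0   0   0   0   0   0   0   0   5   5   5   5   5   5   5   5
  4   0   0   0   0   0  10  10  10  10  10  10  10  10  15  15  15
  5   0   0   0   0   0  10  10  10  10  10  10  10  10  15  15  15

10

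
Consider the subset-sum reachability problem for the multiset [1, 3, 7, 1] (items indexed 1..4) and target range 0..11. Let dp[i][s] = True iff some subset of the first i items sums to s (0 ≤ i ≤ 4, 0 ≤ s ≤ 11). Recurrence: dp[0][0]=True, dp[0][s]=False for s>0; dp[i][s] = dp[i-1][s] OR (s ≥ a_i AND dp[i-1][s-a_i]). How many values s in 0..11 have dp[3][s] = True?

8

i\s   0   1   2   3   4   5   6   7   8   9  10  11
  0   T   F   F   F   F   F   F   F   F   F   F   F
  1   T   T   F   F   F   F   F   F   F   F   F   F
  2   T   T   F   T   T   F   F   F   F   F   F   F
  3   T   T   F   T   T   F   F   T   T   F   T   T
  4   T   T   T   T   T   T   F   T   T   T   T   T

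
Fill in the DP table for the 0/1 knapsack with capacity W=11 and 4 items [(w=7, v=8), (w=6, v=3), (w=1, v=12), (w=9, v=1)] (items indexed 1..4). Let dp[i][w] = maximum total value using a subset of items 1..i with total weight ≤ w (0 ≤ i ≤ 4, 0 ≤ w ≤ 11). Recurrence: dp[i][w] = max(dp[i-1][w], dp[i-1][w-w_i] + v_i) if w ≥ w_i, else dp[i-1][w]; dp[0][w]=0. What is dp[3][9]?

20

i\w   0   1   2   3   4   5   6   7   8   9  10  11
  0   0   0   0   0   0   0   0   0   0   0   0   0
  1   0   0   0   0   0   0   0   8   8   8   8   8
  2   0   0   0   0   0   0   3   8   8   8   8   8
  3   0  12  12  12  12  12  12  15  20  20  20  20
  4   0  12  12  12  12  12  12  15  20  20  20  20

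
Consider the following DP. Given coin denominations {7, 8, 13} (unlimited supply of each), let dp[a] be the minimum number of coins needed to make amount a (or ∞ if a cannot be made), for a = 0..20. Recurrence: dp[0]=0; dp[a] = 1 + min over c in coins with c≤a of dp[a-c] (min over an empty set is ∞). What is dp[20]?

2

 a  0  1  2  3  4  5  6  7  8  9 10 11 12 13 14 15 16 17 18 19 20
dp  0  -  -  -  -  -  -  1  1  -  -  -  -  1  2  2  2  -  -  -  2
(- denotes ∞ / unreachable)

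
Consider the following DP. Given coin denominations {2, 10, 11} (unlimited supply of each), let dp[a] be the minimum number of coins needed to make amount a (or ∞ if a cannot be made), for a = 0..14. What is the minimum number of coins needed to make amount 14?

 a  0  1  2  3  4  5  6  7  8  9 10 11 12 13 14
dp  0  -  1  -  2  -  3  -  4  -  1  1  2  2  3
(- denotes ∞ / unreachable)

3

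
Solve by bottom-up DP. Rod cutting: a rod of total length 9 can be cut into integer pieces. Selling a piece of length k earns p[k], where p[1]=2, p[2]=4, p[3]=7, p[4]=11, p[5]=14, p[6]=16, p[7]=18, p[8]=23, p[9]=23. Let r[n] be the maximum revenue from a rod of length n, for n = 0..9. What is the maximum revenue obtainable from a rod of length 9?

25

   n    0    1    2    3    4    5    6    7    8    9
r[n]    0    2    4    7   11   14   16   18   23   25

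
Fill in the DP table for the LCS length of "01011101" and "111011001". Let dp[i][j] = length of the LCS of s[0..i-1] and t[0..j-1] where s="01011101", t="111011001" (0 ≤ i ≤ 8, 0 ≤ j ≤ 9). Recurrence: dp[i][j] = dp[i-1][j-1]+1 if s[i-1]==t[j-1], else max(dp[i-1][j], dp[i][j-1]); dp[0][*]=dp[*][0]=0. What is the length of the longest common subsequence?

6

   ''  1  1  1  0  1  1  0  0  1
''  0  0  0  0  0  0  0  0  0  0
 0  0  0  0  0  1  1  1  1  1  1
 1  0  1  1  1  1  2  2  2  2  2
 0  0  1  1  1  2  2  2  3  3  3
 1  0  1  2  2  2  3  3  3  3  4
 1  0  1  2  3  3  3  4  4  4  4
 1  0  1  2  3  3  4  4  4  4  5
 0  0  1  2  3  4  4  4  5  5  5
 1  0  1  2  3  4  5  5  5  5  6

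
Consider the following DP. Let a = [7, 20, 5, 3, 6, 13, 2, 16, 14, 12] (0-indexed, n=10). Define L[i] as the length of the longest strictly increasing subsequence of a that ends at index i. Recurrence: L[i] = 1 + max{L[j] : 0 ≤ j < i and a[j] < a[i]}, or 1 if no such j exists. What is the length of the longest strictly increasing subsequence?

   i    0    1    2    3    4    5    6    7    8    9
a[i]    7   20    5    3    6   13    2   16   14   12
L[i]    1    2    1    1    2    3    1    4    4    3

4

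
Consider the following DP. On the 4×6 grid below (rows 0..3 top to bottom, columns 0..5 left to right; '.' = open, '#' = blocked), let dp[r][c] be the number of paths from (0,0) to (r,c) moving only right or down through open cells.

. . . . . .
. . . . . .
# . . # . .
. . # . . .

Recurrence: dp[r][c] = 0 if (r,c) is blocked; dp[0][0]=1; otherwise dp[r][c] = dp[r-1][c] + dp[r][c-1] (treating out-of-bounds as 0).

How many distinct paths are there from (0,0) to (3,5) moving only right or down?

16

r\c   0   1   2   3   4   5
  0   1   1   1   1   1   1
  1   1   2   3   4   5   6
  2   0   2   5   0   5  11
  3   0   2   0   0   5  16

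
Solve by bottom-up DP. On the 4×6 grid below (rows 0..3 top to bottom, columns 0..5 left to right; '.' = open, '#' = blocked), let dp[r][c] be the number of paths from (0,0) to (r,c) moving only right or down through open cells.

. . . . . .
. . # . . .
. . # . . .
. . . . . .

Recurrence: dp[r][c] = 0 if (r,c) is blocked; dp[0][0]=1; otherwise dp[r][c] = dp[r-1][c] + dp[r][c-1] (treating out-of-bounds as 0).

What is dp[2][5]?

r\c   0   1   2   3   4   5
  0   1   1   1   1   1   1
  1   1   2   0   1   2   3
  2   1   3   0   1   3   6
  3   1   4   4   5   8  14

6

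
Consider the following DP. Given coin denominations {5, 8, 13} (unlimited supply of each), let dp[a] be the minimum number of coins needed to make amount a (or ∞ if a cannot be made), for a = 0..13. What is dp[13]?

1

 a  0  1  2  3  4  5  6  7  8  9 10 11 12 13
dp  0  -  -  -  -  1  -  -  1  -  2  -  -  1
(- denotes ∞ / unreachable)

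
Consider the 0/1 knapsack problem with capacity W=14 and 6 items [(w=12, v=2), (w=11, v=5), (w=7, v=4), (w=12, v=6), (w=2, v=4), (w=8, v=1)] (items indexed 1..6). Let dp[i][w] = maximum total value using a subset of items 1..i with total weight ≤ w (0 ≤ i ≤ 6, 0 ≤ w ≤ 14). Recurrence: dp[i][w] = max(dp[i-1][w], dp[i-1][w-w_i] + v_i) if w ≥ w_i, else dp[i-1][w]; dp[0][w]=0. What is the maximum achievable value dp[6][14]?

i\w   0   1   2   3   4   5   6   7   8   9  10  11  12  13  14
  0   0   0   0   0   0   0   0   0   0   0   0   0   0   0   0
  1   0   0   0   0   0   0   0   0   0   0   0   0   2   2   2
  2   0   0   0   0   0   0   0   0   0   0   0   5   5   5   5
  3   0   0   0   0   0   0   0   4   4   4   4   5   5   5   5
  4   0   0   0   0   0   0   0   4   4   4   4   5   6   6   6
  5   0   0   4   4   4   4   4   4   4   8   8   8   8   9  10
  6   0   0   4   4   4   4   4   4   4   8   8   8   8   9  10

10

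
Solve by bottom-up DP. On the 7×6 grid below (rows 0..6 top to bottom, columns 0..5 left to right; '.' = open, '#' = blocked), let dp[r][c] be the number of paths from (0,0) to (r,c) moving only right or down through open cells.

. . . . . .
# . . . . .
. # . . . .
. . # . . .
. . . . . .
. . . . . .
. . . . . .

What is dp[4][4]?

19

r\c   0   1   2   3   4   5
  0   1   1   1   1   1   1
  1   0   1   2   3   4   5
  2   0   0   2   5   9  14
  3   0   0   0   5  14  28
  4   0   0   0   5  19  47
  5   0   0   0   5  24  71
  6   0   0   0   5  29 100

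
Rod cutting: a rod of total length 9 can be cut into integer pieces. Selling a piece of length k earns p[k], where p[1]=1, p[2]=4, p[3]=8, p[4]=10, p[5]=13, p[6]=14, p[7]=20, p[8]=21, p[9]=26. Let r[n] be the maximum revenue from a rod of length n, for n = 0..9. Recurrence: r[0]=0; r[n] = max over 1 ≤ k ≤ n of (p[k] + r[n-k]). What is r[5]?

   n    0    1    2    3    4    5    6    7    8    9
r[n]    0    1    4    8   10   13   16   20   21   26

13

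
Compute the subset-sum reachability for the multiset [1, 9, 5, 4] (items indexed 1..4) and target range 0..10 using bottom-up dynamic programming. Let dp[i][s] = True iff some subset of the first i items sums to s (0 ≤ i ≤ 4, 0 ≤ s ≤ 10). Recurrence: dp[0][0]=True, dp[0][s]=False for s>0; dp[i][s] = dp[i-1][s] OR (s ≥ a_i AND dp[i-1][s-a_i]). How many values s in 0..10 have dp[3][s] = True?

6

i\s   0   1   2   3   4   5   6   7   8   9  10
  0   T   F   F   F   F   F   F   F   F   F   F
  1   T   T   F   F   F   F   F   F   F   F   F
  2   T   T   F   F   F   F   F   F   F   T   T
  3   T   T   F   F   F   T   T   F   F   T   T
  4   T   T   F   F   T   T   T   F   F   T   T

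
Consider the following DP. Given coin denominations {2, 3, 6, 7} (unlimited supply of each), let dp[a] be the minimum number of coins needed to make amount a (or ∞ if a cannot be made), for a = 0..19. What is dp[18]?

3

 a  0  1  2  3  4  5  6  7  8  9 10 11 12 13 14 15 16 17 18 19
dp  0  -  1  1  2  2  1  1  2  2  2  3  2  2  2  3  3  3  3  3
(- denotes ∞ / unreachable)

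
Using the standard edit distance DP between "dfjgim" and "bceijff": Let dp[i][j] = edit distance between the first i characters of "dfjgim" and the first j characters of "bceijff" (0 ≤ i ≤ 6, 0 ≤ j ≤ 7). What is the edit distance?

7

   ''  b  c  e  i  j  f  f
''  0  1  2  3  4  5  6  7
 d  1  1  2  3  4  5  6  7
 f  2  2  2  3  4  5  5  6
 j  3  3  3  3  4  4  5  6
 g  4  4  4  4  4  5  5  6
 i  5  5  5  5  4  5  6  6
 m  6  6  6  6  5  5  6  7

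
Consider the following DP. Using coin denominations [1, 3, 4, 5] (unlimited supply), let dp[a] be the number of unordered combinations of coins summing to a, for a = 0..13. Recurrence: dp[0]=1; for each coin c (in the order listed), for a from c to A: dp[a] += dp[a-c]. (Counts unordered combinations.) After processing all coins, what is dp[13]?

after  coin     0     1     2     3     4     5     6     7     8     9    10    11    12    13
          1     1     1     1     1     1     1     1     1     1     1     1     1     1     1
          3     1     1     1     2     2     2     3     3     3     4     4     4     5     5
          4     1     1     1     2     3     3     4     5     6     7     8     9    11    12
          5     1     1     1     2     3     4     5     6     8    10    12    14    17    20

20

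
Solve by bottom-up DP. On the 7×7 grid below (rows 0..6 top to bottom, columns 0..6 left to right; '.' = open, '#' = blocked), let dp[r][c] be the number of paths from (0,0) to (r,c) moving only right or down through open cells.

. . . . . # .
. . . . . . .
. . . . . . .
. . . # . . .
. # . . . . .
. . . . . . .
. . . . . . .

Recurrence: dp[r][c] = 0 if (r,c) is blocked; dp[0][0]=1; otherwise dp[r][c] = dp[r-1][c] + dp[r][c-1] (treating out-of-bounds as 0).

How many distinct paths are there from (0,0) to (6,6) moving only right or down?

r\c   0   1   2   3   4   5   6
  0   1   1   1   1   1   0   0
  1   1   2   3   4   5   5   5
  2   1   3   6  10  15  20  25
  3   1   4  10   0  15  35  60
  4   1   0  10  10  25  60 120
  5   1   1  11  21  46 106 226
  6   1   2  13  34  80 186 412

412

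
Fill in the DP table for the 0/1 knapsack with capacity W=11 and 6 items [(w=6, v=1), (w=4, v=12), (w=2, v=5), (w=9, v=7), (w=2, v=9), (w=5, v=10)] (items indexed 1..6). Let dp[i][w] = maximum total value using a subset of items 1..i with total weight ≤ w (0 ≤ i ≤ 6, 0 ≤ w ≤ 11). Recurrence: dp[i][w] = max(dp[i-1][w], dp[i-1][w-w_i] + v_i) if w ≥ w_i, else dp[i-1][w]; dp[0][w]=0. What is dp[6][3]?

i\w   0   1   2   3   4   5   6   7   8   9  10  11
  0   0   0   0   0   0   0   0   0   0   0   0   0
  1   0   0   0   0   0   0   1   1   1   1   1   1
  2   0   0   0   0  12  12  12  12  12  12  13  13
  3   0   0   5   5  12  12  17  17  17  17  17  17
  4   0   0   5   5  12  12  17  17  17  17  17  17
  5   0   0   9   9  14  14  21  21  26  26  26  26
  6   0   0   9   9  14  14  21  21  26  26  26  31

9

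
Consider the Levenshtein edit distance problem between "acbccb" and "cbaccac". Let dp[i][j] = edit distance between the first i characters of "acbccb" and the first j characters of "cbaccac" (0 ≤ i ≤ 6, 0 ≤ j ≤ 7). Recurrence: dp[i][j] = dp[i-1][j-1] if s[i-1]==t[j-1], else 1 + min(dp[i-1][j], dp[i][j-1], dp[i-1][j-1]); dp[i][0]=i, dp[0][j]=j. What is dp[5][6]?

   ''  c  b  a  c  c  a  c
''  0  1  2  3  4  5  6  7
 a  1  1  2  2  3  4  5  6
 c  2  1  2  3  2  3  4  5
 b  3  2  1  2  3  3  4  5
 c  4  3  2  2  2  3  4  4
 c  5  4  3  3  2  2  3  4
 b  6  5  4  4  3  3  3  4

3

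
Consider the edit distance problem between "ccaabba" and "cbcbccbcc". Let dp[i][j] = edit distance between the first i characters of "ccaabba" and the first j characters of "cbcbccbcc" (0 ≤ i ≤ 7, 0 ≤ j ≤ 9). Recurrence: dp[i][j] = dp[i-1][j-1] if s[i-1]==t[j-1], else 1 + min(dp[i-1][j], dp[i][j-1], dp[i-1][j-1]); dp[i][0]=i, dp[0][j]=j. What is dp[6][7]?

4

   ''  c  b  c  b  c  c  b  c  c
''  0  1  2  3  4  5  6  7  8  9
 c  1  0  1  2  3  4  5  6  7  8
 c  2  1  1  1  2  3  4  5  6  7
 a  3  2  2  2  2  3  4  5  6  7
 a  4  3  3  3  3  3  4  5  6  7
 b  5  4  3  4  3  4  4  4  5  6
 b  6  5  4  4  4  4  5  4  5  6
 a  7  6  5  5  5  5  5  5  5  6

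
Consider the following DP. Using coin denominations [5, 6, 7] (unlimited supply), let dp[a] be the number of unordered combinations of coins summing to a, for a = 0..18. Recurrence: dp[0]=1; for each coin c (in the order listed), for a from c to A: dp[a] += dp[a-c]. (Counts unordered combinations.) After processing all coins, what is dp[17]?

2

after  coin     0     1     2     3     4     5     6     7     8     9    10    11    12    13    14    15    16    17    18
          5     1     0     0     0     0     1     0     0     0     0     1     0     0     0     0     1     0     0     0
          6     1     0     0     0     0     1     1     0     0     0     1     1     1     0     0     1     1     1     1
          7     1     0     0     0     0     1     1     1     0     0     1     1     2     1     1     1     1     2     2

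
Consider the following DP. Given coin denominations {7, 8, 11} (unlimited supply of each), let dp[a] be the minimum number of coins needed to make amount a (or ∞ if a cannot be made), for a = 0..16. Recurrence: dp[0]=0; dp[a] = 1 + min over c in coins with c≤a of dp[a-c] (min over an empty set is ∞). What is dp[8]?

1

 a  0  1  2  3  4  5  6  7  8  9 10 11 12 13 14 15 16
dp  0  -  -  -  -  -  -  1  1  -  -  1  -  -  2  2  2
(- denotes ∞ / unreachable)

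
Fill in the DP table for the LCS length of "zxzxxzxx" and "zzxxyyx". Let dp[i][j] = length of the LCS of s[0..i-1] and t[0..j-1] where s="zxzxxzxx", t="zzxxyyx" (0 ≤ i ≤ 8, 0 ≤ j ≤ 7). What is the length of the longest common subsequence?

5

   ''  z  z  x  x  y  y  x
''  0  0  0  0  0  0  0  0
 z  0  1  1  1  1  1  1  1
 x  0  1  1  2  2  2  2  2
 z  0  1  2  2  2  2  2  2
 x  0  1  2  3  3  3  3  3
 x  0  1  2  3  4  4  4  4
 z  0  1  2  3  4  4  4  4
 x  0  1  2  3  4  4  4  5
 x  0  1  2  3  4  4  4  5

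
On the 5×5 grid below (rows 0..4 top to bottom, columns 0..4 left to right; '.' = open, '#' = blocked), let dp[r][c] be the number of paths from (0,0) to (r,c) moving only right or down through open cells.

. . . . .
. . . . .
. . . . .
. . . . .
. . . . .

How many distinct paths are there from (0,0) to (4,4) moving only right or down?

r\c   0   1   2   3   4
  0   1   1   1   1   1
  1   1   2   3   4   5
  2   1   3   6  10  15
  3   1   4  10  20  35
  4   1   5  15  35  70

70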